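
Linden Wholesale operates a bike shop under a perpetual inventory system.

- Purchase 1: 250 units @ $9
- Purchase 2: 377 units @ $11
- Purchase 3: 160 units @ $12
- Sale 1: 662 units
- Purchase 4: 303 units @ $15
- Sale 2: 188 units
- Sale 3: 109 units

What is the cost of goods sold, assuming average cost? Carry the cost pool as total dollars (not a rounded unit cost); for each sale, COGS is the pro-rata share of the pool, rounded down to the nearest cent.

COGS = $11,066.56

After Purchase 1: 250 on hand, pool $2,250.00 (≈ $9.0000 each)
After Purchase 2: 627 on hand, pool $6,397.00 (≈ $10.2026 each)
After Purchase 3: 787 on hand, pool $8,317.00 (≈ $10.5680 each)
Sale 1, sell 662: 662/787 × $8,317.00 → $6,996.00
After Purchase 4: 428 on hand, pool $5,866.00 (≈ $13.7056 each)
Sale 2, sell 188: 188/428 × $5,866.00 → $2,576.65
Sale 3, sell 109: 109/240 × $3,289.35 → $1,493.91
Total COGS = $6,996.00 + $2,576.65 + $1,493.91 = $11,066.56
Ending inventory (cost pool remaining) = $1,795.44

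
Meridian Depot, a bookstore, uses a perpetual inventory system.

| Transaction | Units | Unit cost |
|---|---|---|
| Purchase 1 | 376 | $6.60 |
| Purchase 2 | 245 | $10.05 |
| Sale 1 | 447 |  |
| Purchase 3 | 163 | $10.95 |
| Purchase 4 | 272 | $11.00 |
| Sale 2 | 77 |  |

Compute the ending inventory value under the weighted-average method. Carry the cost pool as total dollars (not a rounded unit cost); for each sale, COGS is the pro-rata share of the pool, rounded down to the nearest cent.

After Purchase 1: 376 on hand, pool $2,481.60 (≈ $6.6000 each)
After Purchase 2: 621 on hand, pool $4,943.85 (≈ $7.9611 each)
Sale 1, sell 447: 447/621 × $4,943.85 → $3,558.61
After Purchase 3: 337 on hand, pool $3,170.09 (≈ $9.4068 each)
After Purchase 4: 609 on hand, pool $6,162.09 (≈ $10.1184 each)
Sale 2, sell 77: 77/609 × $6,162.09 → $779.11
Total COGS = $3,558.61 + $779.11 = $4,337.72
Ending inventory (cost pool remaining) = $5,382.98
Check: goods available $9,720.70 = COGS $4,337.72 + ending $5,382.98

Ending inventory = $5,382.98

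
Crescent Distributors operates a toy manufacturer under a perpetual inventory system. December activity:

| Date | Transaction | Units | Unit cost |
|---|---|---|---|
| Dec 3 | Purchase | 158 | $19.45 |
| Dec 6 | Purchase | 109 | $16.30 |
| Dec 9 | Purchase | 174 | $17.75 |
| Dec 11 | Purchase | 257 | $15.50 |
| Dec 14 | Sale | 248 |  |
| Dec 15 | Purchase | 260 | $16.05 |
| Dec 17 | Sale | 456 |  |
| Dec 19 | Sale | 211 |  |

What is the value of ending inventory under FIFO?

Ending inventory = $690.15

Dec 14, 248 sold [FIFO — oldest first]: 158 @ $19.45 + 90 @ $16.30 = $4,540.10
Dec 17, 456 sold [FIFO — oldest first]: 19 @ $16.30 + 174 @ $17.75 + 257 @ $15.50 + 6 @ $16.05 = $7,478.00
Dec 19, 211 sold [FIFO — oldest first]: 211 @ $16.05 = $3,386.55
Total COGS = $4,540.10 + $7,478.00 + $3,386.55 = $15,404.65
Ending inventory: 43 @ $16.05 = $690.15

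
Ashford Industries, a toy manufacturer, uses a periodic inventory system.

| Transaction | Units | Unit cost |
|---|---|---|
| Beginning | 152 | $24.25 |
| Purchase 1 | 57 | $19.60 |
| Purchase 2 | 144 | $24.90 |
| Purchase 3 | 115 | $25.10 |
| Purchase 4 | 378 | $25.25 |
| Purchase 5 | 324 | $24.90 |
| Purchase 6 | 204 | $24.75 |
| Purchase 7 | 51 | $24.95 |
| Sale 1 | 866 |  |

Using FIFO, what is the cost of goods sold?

Sale 1 (866) [FIFO — oldest first]: 152 @ $24.25 + 57 @ $19.60 + 144 @ $24.90 + 115 @ $25.10 + 378 @ $25.25 + 20 @ $24.90 = $21,317.80
Ending inventory: 304 @ $24.90 + 204 @ $24.75 + 51 @ $24.95 = $13,891.05

COGS = $21,317.80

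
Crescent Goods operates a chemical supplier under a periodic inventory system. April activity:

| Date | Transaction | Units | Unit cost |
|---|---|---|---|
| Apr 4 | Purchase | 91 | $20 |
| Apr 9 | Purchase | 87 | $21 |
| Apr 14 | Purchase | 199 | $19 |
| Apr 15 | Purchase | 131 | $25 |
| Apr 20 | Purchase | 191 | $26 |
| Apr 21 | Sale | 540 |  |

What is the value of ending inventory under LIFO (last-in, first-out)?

Ending inventory = $3,248

Apr 21, 540 sold [LIFO — newest first]: 191 @ $26 + 131 @ $25 + 199 @ $19 + 19 @ $21 = $12,421
Ending inventory: 91 @ $20 + 68 @ $21 = $3,248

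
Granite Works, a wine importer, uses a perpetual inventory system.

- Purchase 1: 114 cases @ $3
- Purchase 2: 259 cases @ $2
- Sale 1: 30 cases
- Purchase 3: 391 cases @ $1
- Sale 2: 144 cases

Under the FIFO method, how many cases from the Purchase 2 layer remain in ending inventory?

Sale 1 (30) [FIFO — oldest first]: 30 @ $3 = $90
Sale 2 (144) [FIFO — oldest first]: 84 @ $3 + 60 @ $2 = $372
Total COGS = $90 + $372 = $462
Ending inventory: 199 @ $2 + 391 @ $1 = $789
Check: goods available $1,251 = COGS $462 + ending $789

199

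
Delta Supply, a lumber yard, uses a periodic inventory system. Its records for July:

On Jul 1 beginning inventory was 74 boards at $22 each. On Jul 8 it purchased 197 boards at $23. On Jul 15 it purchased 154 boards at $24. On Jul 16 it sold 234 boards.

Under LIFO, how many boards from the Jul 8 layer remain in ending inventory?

117

Jul 16, 234 sold [LIFO — newest first]: 154 @ $24 + 80 @ $23 = $5,536
Ending inventory: 74 @ $22 + 117 @ $23 = $4,319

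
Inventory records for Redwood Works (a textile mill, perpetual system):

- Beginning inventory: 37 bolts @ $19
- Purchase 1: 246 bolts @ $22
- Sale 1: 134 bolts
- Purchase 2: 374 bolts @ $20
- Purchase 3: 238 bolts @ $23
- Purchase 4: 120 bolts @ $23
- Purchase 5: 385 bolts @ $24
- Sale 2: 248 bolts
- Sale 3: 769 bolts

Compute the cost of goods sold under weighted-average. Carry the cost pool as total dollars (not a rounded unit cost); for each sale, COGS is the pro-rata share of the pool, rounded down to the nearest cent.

After Beginning: 37 on hand, pool $703.00 (≈ $19.0000 each)
After Purchase 1: 283 on hand, pool $6,115.00 (≈ $21.6078 each)
Sale 1, sell 134: 134/283 × $6,115.00 → $2,895.44
After Purchase 2: 523 on hand, pool $10,699.56 (≈ $20.4580 each)
After Purchase 3: 761 on hand, pool $16,173.56 (≈ $21.2530 each)
After Purchase 4: 881 on hand, pool $18,933.56 (≈ $21.4910 each)
After Purchase 5: 1266 on hand, pool $28,173.56 (≈ $22.2540 each)
Sale 2, sell 248: 248/1266 × $28,173.56 → $5,518.99
Sale 3, sell 769: 769/1018 × $22,654.57 → $17,113.32
Total COGS = $2,895.44 + $5,518.99 + $17,113.32 = $25,527.75
Ending inventory (cost pool remaining) = $5,541.25

COGS = $25,527.75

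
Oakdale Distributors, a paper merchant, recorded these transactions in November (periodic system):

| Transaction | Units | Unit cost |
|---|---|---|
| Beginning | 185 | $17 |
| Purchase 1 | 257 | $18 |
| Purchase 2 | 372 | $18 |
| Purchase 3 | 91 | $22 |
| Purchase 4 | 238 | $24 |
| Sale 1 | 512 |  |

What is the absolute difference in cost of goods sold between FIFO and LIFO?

FIFO COGS: 185 @ $17 + 257 @ $18 + 70 @ $18 = $9,031
LIFO COGS: 238 @ $24 + 91 @ $22 + 183 @ $18 = $11,008
Difference = |$9,031 − $11,008| = $1,977

$1,977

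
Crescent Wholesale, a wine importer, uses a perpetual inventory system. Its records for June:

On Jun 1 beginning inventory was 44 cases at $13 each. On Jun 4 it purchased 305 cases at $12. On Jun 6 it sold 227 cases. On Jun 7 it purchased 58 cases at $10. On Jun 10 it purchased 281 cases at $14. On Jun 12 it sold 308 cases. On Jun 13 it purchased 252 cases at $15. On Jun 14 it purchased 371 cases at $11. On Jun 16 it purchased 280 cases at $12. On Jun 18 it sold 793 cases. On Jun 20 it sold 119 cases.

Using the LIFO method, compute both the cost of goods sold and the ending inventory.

Jun 6, 227 sold [LIFO — newest first]: 227 @ $12 = $2,724
Jun 12, 308 sold [LIFO — newest first]: 281 @ $14 + 27 @ $10 = $4,204
Jun 18, 793 sold [LIFO — newest first]: 280 @ $12 + 371 @ $11 + 142 @ $15 = $9,571
Jun 20, 119 sold [LIFO — newest first]: 110 @ $15 + 9 @ $10 = $1,740
Total COGS = $2,724 + $4,204 + $9,571 + $1,740 = $18,239
Ending inventory: 44 @ $13 + 78 @ $12 + 22 @ $10 = $1,728

COGS = $18,239; ending inventory = $1,728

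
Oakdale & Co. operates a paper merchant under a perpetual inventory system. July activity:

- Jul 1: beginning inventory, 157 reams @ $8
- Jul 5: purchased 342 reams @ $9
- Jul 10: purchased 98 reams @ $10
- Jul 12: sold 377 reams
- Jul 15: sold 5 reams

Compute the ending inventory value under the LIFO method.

Jul 12, 377 sold [LIFO — newest first]: 98 @ $10 + 279 @ $9 = $3,491
Jul 15, 5 sold [LIFO — newest first]: 5 @ $9 = $45
Total COGS = $3,491 + $45 = $3,536
Ending inventory: 157 @ $8 + 58 @ $9 = $1,778

Ending inventory = $1,778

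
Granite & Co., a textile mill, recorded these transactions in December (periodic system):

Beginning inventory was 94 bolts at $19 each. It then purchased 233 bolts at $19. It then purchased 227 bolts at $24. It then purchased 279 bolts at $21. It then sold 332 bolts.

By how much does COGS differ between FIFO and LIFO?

$798

FIFO COGS: 94 @ $19 + 233 @ $19 + 5 @ $24 = $6,333
LIFO COGS: 279 @ $21 + 53 @ $24 = $7,131
Difference = |$6,333 − $7,131| = $798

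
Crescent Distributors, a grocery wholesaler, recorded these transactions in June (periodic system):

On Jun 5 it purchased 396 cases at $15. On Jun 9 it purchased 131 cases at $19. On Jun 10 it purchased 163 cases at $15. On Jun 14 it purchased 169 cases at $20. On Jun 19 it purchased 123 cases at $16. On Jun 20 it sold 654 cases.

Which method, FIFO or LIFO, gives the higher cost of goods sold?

LIFO

FIFO COGS: 396 @ $15 + 131 @ $19 + 127 @ $15 = $10,334
LIFO COGS: 123 @ $16 + 169 @ $20 + 163 @ $15 + 131 @ $19 + 68 @ $15 = $11,302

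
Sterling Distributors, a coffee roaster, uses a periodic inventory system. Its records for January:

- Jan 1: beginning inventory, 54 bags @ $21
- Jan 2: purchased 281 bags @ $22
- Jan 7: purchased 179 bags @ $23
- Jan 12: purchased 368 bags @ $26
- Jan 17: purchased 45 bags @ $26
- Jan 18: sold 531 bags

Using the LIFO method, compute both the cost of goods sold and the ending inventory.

COGS = $13,452; ending inventory = $8,719

Jan 18, 531 sold [LIFO — newest first]: 45 @ $26 + 368 @ $26 + 118 @ $23 = $13,452
Ending inventory: 54 @ $21 + 281 @ $22 + 61 @ $23 = $8,719
Check: goods available $22,171 = COGS $13,452 + ending $8,719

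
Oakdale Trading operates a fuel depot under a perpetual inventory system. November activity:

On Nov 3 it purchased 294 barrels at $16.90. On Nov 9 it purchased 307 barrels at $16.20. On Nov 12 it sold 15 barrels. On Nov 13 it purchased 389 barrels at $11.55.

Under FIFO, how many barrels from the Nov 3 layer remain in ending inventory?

279

Nov 12, 15 sold [FIFO — oldest first]: 15 @ $16.90 = $253.50
Ending inventory: 279 @ $16.90 + 307 @ $16.20 + 389 @ $11.55 = $14,181.45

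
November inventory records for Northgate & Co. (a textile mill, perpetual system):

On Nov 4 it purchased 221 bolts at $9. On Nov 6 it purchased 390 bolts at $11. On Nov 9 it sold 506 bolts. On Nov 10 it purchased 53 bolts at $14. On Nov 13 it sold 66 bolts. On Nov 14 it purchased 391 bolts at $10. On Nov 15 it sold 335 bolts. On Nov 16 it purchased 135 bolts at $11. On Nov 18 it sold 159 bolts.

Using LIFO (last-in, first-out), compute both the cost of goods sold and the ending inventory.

Nov 9, 506 sold [LIFO — newest first]: 390 @ $11 + 116 @ $9 = $5,334
Nov 13, 66 sold [LIFO — newest first]: 53 @ $14 + 13 @ $9 = $859
Nov 15, 335 sold [LIFO — newest first]: 335 @ $10 = $3,350
Nov 18, 159 sold [LIFO — newest first]: 135 @ $11 + 24 @ $10 = $1,725
Total COGS = $5,334 + $859 + $3,350 + $1,725 = $11,268
Ending inventory: 92 @ $9 + 32 @ $10 = $1,148

COGS = $11,268; ending inventory = $1,148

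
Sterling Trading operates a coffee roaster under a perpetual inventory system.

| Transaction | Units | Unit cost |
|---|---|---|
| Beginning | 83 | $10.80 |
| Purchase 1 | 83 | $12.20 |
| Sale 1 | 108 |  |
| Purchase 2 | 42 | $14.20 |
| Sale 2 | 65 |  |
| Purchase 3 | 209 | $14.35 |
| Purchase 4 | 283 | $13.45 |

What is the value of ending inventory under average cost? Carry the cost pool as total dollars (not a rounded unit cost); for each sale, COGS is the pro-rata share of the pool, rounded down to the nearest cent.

After Beginning: 83 on hand, pool $896.40 (≈ $10.8000 each)
After Purchase 1: 166 on hand, pool $1,909.00 (≈ $11.5000 each)
Sale 1, sell 108: 108/166 × $1,909.00 → $1,242.00
After Purchase 2: 100 on hand, pool $1,263.40 (≈ $12.6340 each)
Sale 2, sell 65: 65/100 × $1,263.40 → $821.21
After Purchase 3: 244 on hand, pool $3,441.34 (≈ $14.1039 each)
After Purchase 4: 527 on hand, pool $7,247.69 (≈ $13.7527 each)
Total COGS = $1,242.00 + $821.21 = $2,063.21
Ending inventory (cost pool remaining) = $7,247.69

Ending inventory = $7,247.69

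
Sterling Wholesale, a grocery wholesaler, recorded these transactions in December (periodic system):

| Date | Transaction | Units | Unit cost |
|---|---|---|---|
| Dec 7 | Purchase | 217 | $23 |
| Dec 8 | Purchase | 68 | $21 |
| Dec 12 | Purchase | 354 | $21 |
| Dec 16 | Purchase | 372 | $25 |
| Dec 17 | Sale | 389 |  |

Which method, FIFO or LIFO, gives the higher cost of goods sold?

LIFO

FIFO COGS: 217 @ $23 + 68 @ $21 + 104 @ $21 = $8,603
LIFO COGS: 372 @ $25 + 17 @ $21 = $9,657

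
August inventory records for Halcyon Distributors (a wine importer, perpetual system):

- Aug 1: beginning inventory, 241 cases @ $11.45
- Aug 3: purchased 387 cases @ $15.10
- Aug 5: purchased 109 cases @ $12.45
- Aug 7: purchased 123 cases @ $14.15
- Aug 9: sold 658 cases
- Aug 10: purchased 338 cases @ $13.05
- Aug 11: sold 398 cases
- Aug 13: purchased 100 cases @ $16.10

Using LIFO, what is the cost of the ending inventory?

Aug 9, 658 sold [LIFO — newest first]: 123 @ $14.15 + 109 @ $12.45 + 387 @ $15.10 + 39 @ $11.45 = $9,387.75
Aug 11, 398 sold [LIFO — newest first]: 338 @ $13.05 + 60 @ $11.45 = $5,097.90
Total COGS = $9,387.75 + $5,097.90 = $14,485.65
Ending inventory: 142 @ $11.45 + 100 @ $16.10 = $3,235.90
Check: goods available $17,721.55 = COGS $14,485.65 + ending $3,235.90

Ending inventory = $3,235.90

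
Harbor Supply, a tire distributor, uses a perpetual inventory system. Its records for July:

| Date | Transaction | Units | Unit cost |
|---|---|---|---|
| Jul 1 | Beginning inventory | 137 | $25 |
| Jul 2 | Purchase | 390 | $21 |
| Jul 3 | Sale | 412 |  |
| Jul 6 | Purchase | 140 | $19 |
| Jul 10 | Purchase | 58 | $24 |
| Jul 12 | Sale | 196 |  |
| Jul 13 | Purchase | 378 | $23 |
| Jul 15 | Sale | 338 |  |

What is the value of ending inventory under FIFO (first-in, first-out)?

Ending inventory = $3,611

Jul 3, 412 sold [FIFO — oldest first]: 137 @ $25 + 275 @ $21 = $9,200
Jul 12, 196 sold [FIFO — oldest first]: 115 @ $21 + 81 @ $19 = $3,954
Jul 15, 338 sold [FIFO — oldest first]: 59 @ $19 + 58 @ $24 + 221 @ $23 = $7,596
Total COGS = $9,200 + $3,954 + $7,596 = $20,750
Ending inventory: 157 @ $23 = $3,611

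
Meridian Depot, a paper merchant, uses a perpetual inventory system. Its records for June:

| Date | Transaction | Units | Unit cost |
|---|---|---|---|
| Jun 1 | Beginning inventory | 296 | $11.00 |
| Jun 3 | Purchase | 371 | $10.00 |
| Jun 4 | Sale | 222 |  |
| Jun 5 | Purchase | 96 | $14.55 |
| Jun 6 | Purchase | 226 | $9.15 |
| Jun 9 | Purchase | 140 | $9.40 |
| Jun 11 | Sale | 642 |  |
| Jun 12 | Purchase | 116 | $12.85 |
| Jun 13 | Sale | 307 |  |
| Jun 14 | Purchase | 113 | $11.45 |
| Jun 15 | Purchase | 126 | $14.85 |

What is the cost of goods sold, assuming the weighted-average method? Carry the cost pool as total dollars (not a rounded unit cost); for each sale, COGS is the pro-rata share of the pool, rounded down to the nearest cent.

After Jun 1: 296 on hand, pool $3,256.00 (≈ $11.0000 each)
After Jun 3: 667 on hand, pool $6,966.00 (≈ $10.4438 each)
Jun 4, sell 222: 222/667 × $6,966.00 → $2,318.51
After Jun 5: 541 on hand, pool $6,044.29 (≈ $11.1724 each)
After Jun 6: 767 on hand, pool $8,112.19 (≈ $10.5765 each)
After Jun 9: 907 on hand, pool $9,428.19 (≈ $10.3949 each)
Jun 11, sell 642: 642/907 × $9,428.19 → $6,673.53
After Jun 12: 381 on hand, pool $4,245.26 (≈ $11.1424 each)
Jun 13, sell 307: 307/381 × $4,245.26 → $3,420.72
After Jun 14: 187 on hand, pool $2,118.39 (≈ $11.3283 each)
After Jun 15: 313 on hand, pool $3,989.49 (≈ $12.7460 each)
Total COGS = $2,318.51 + $6,673.53 + $3,420.72 = $12,412.76
Ending inventory (cost pool remaining) = $3,989.49

COGS = $12,412.76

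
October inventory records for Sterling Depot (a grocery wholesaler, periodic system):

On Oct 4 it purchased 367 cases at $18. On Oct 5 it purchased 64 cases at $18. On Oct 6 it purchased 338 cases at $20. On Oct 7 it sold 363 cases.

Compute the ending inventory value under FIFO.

Oct 7, 363 sold [FIFO — oldest first]: 363 @ $18 = $6,534
Ending inventory: 4 @ $18 + 64 @ $18 + 338 @ $20 = $7,984

Ending inventory = $7,984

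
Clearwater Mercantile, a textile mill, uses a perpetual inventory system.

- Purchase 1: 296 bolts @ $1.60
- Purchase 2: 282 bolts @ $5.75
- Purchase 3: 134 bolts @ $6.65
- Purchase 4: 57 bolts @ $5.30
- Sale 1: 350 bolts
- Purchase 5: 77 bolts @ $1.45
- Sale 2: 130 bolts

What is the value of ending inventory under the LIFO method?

Sale 1 (350) [LIFO — newest first]: 57 @ $5.30 + 134 @ $6.65 + 159 @ $5.75 = $2,107.45
Sale 2 (130) [LIFO — newest first]: 77 @ $1.45 + 53 @ $5.75 = $416.40
Total COGS = $2,107.45 + $416.40 = $2,523.85
Ending inventory: 296 @ $1.60 + 70 @ $5.75 = $876.10

Ending inventory = $876.10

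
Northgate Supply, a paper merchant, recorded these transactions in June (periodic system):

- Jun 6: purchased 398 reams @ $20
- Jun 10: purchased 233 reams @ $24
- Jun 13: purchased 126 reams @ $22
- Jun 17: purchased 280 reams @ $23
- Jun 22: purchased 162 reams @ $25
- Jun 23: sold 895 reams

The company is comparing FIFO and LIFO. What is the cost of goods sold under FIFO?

COGS = $19,498

FIFO COGS: 398 @ $20 + 233 @ $24 + 126 @ $22 + 138 @ $23 = $19,498
LIFO COGS: 162 @ $25 + 280 @ $23 + 126 @ $22 + 233 @ $24 + 94 @ $20 = $20,734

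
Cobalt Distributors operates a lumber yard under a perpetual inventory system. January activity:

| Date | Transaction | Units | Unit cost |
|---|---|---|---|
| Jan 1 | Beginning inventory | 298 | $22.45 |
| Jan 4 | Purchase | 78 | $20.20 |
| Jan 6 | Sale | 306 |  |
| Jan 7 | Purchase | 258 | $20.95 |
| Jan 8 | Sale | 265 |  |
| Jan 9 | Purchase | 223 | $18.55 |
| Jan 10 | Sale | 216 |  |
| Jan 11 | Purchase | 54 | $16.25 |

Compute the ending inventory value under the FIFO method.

Ending inventory = $2,176.00

Jan 6, 306 sold [FIFO — oldest first]: 298 @ $22.45 + 8 @ $20.20 = $6,851.70
Jan 8, 265 sold [FIFO — oldest first]: 70 @ $20.20 + 195 @ $20.95 = $5,499.25
Jan 10, 216 sold [FIFO — oldest first]: 63 @ $20.95 + 153 @ $18.55 = $4,158.00
Total COGS = $6,851.70 + $5,499.25 + $4,158.00 = $16,508.95
Ending inventory: 70 @ $18.55 + 54 @ $16.25 = $2,176.00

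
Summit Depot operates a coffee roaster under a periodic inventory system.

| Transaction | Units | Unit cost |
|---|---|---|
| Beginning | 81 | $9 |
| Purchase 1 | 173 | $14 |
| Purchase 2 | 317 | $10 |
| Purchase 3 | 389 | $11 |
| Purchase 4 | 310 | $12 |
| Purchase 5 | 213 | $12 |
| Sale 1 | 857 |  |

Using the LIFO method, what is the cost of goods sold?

Sale 1 (857) [LIFO — newest first]: 213 @ $12 + 310 @ $12 + 334 @ $11 = $9,950
Ending inventory: 81 @ $9 + 173 @ $14 + 317 @ $10 + 55 @ $11 = $6,926

COGS = $9,950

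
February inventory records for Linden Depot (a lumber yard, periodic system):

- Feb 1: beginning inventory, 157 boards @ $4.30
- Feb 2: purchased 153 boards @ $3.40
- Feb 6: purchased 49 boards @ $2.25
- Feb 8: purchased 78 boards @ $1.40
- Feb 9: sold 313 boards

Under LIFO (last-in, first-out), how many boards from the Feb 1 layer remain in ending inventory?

124

Feb 9, 313 sold [LIFO — newest first]: 78 @ $1.40 + 49 @ $2.25 + 153 @ $3.40 + 33 @ $4.30 = $881.55
Ending inventory: 124 @ $4.30 = $533.20
Check: goods available $1,414.75 = COGS $881.55 + ending $533.20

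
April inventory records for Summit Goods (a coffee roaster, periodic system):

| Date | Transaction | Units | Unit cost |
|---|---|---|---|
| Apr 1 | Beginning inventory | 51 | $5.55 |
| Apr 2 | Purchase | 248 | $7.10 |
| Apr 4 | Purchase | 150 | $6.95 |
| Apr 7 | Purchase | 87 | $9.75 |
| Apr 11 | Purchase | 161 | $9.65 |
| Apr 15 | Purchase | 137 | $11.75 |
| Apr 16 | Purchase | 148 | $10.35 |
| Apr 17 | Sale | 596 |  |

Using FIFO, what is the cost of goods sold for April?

Apr 17, 596 sold [FIFO — oldest first]: 51 @ $5.55 + 248 @ $7.10 + 150 @ $6.95 + 87 @ $9.75 + 60 @ $9.65 = $4,513.60
Ending inventory: 101 @ $9.65 + 137 @ $11.75 + 148 @ $10.35 = $4,116.20

COGS = $4,513.60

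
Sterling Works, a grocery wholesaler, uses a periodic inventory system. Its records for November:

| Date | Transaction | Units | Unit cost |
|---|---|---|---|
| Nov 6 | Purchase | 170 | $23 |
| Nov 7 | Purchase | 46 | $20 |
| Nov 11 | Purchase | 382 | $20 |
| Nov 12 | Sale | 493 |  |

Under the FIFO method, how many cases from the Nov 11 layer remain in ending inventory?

Nov 12, 493 sold [FIFO — oldest first]: 170 @ $23 + 46 @ $20 + 277 @ $20 = $10,370
Ending inventory: 105 @ $20 = $2,100
Check: goods available $12,470 = COGS $10,370 + ending $2,100

105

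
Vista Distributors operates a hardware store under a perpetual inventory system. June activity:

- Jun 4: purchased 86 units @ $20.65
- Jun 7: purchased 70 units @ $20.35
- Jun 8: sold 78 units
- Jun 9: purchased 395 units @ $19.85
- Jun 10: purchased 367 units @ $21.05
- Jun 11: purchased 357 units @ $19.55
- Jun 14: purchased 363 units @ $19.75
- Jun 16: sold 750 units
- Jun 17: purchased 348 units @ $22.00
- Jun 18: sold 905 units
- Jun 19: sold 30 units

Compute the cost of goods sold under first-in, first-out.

Jun 8, 78 sold [FIFO — oldest first]: 78 @ $20.65 = $1,610.70
Jun 16, 750 sold [FIFO — oldest first]: 8 @ $20.65 + 70 @ $20.35 + 395 @ $19.85 + 277 @ $21.05 = $15,261.30
Jun 18, 905 sold [FIFO — oldest first]: 90 @ $21.05 + 357 @ $19.55 + 363 @ $19.75 + 95 @ $22.00 = $18,133.10
Jun 19, 30 sold [FIFO — oldest first]: 30 @ $22.00 = $660.00
Total COGS = $1,610.70 + $15,261.30 + $18,133.10 + $660.00 = $35,665.10
Ending inventory: 223 @ $22.00 = $4,906.00

COGS = $35,665.10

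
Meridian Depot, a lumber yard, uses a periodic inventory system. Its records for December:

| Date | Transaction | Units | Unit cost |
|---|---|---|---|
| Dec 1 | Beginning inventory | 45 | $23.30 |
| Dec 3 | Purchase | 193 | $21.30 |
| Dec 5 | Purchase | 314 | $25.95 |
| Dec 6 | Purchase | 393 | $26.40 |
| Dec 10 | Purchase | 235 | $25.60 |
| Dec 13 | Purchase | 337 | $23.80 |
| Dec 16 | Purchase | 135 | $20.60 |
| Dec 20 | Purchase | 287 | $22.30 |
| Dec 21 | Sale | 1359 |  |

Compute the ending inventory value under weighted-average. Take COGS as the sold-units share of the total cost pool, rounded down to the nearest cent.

Ending inventory = $14,029.07

Dec 21, sell 1359: 1359/1939 × $46,900.60 → $32,871.53
Ending inventory (cost pool remaining) = $14,029.07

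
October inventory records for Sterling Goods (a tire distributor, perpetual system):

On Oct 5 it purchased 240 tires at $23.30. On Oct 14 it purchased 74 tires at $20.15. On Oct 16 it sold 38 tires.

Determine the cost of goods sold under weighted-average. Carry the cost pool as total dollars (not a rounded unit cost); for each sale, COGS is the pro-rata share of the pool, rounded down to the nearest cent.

After Oct 5: 240 on hand, pool $5,592.00 (≈ $23.3000 each)
After Oct 14: 314 on hand, pool $7,083.10 (≈ $22.5576 each)
Oct 16, sell 38: 38/314 × $7,083.10 → $857.19
Ending inventory (cost pool remaining) = $6,225.91

COGS = $857.19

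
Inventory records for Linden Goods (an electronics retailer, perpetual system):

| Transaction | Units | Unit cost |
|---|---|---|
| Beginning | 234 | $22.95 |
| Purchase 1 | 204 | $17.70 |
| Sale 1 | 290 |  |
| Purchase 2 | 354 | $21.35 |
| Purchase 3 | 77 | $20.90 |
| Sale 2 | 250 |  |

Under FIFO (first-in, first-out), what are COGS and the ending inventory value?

Sale 1 (290) [FIFO — oldest first]: 234 @ $22.95 + 56 @ $17.70 = $6,361.50
Sale 2 (250) [FIFO — oldest first]: 148 @ $17.70 + 102 @ $21.35 = $4,797.30
Total COGS = $6,361.50 + $4,797.30 = $11,158.80
Ending inventory: 252 @ $21.35 + 77 @ $20.90 = $6,989.50
Check: goods available $18,148.30 = COGS $11,158.80 + ending $6,989.50

COGS = $11,158.80; ending inventory = $6,989.50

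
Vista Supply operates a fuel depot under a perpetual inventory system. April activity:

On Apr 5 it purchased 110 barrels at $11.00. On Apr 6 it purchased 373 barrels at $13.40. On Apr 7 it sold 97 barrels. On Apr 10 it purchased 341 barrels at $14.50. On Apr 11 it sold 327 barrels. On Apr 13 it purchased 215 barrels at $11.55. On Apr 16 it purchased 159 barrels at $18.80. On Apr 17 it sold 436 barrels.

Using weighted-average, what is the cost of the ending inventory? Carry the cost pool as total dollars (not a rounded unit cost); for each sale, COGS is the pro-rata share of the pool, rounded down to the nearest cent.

After Apr 5: 110 on hand, pool $1,210.00 (≈ $11.0000 each)
After Apr 6: 483 on hand, pool $6,208.20 (≈ $12.8534 each)
Apr 7, sell 97: 97/483 × $6,208.20 → $1,246.78
After Apr 10: 727 on hand, pool $9,905.92 (≈ $13.6257 each)
Apr 11, sell 327: 327/727 × $9,905.92 → $4,455.62
After Apr 13: 615 on hand, pool $7,933.55 (≈ $12.9001 each)
After Apr 16: 774 on hand, pool $10,922.75 (≈ $14.1121 each)
Apr 17, sell 436: 436/774 × $10,922.75 → $6,152.86
Total COGS = $1,246.78 + $4,455.62 + $6,152.86 = $11,855.26
Ending inventory (cost pool remaining) = $4,769.89
Check: goods available $16,625.15 = COGS $11,855.26 + ending $4,769.89

Ending inventory = $4,769.89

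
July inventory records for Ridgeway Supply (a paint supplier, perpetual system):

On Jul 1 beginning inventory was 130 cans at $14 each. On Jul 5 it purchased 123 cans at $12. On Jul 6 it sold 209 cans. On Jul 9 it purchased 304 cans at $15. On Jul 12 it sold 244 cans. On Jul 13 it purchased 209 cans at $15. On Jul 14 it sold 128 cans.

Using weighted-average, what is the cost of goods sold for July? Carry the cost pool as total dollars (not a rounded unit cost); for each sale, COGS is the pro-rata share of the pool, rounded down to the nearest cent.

COGS = $8,231.32

After Jul 1: 130 on hand, pool $1,820.00 (≈ $14.0000 each)
After Jul 5: 253 on hand, pool $3,296.00 (≈ $13.0277 each)
Jul 6, sell 209: 209/253 × $3,296.00 → $2,722.78
After Jul 9: 348 on hand, pool $5,133.22 (≈ $14.7506 each)
Jul 12, sell 244: 244/348 × $5,133.22 → $3,599.15
After Jul 13: 313 on hand, pool $4,669.07 (≈ $14.9172 each)
Jul 14, sell 128: 128/313 × $4,669.07 → $1,909.39
Total COGS = $2,722.78 + $3,599.15 + $1,909.39 = $8,231.32
Ending inventory (cost pool remaining) = $2,759.68
Check: goods available $10,991.00 = COGS $8,231.32 + ending $2,759.68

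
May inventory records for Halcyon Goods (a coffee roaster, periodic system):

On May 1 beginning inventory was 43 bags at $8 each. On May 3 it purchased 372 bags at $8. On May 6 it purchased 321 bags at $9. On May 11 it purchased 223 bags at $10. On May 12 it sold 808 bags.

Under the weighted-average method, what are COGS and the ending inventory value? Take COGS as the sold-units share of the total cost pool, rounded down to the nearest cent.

COGS = $7,110.23; ending inventory = $1,328.77

May 12, sell 808: 808/959 × $8,439.00 → $7,110.23
Ending inventory (cost pool remaining) = $1,328.77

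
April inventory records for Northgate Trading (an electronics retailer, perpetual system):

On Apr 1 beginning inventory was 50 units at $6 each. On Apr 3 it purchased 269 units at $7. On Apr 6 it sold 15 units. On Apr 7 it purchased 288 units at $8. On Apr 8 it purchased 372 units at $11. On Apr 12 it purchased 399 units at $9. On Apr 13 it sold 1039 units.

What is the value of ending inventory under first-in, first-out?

Apr 6, 15 sold [FIFO — oldest first]: 15 @ $6 = $90
Apr 13, 1039 sold [FIFO — oldest first]: 35 @ $6 + 269 @ $7 + 288 @ $8 + 372 @ $11 + 75 @ $9 = $9,164
Total COGS = $90 + $9,164 = $9,254
Ending inventory: 324 @ $9 = $2,916
Check: goods available $12,170 = COGS $9,254 + ending $2,916

Ending inventory = $2,916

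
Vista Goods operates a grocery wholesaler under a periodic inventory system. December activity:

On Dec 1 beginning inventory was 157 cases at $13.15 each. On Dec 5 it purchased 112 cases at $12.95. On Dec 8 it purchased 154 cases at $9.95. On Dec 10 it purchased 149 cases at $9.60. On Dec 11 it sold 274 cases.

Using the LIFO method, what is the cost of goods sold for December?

COGS = $2,674.15

Dec 11, 274 sold [LIFO — newest first]: 149 @ $9.60 + 125 @ $9.95 = $2,674.15
Ending inventory: 157 @ $13.15 + 112 @ $12.95 + 29 @ $9.95 = $3,803.50
Check: goods available $6,477.65 = COGS $2,674.15 + ending $3,803.50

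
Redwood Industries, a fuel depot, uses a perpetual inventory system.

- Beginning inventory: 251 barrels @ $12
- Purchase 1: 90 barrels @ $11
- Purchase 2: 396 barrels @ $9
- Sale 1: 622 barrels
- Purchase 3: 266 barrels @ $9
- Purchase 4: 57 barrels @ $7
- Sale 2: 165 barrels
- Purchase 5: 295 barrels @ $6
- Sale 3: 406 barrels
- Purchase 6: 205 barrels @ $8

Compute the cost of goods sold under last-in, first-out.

COGS = $10,326

Sale 1 (622) [LIFO — newest first]: 396 @ $9 + 90 @ $11 + 136 @ $12 = $6,186
Sale 2 (165) [LIFO — newest first]: 57 @ $7 + 108 @ $9 = $1,371
Sale 3 (406) [LIFO — newest first]: 295 @ $6 + 111 @ $9 = $2,769
Total COGS = $6,186 + $1,371 + $2,769 = $10,326
Ending inventory: 115 @ $12 + 47 @ $9 + 205 @ $8 = $3,443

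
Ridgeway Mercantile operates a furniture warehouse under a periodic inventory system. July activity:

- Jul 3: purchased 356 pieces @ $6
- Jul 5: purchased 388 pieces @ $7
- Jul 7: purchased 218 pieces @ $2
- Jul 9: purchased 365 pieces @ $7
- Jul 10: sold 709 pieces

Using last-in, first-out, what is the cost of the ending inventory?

Jul 10, 709 sold [LIFO — newest first]: 365 @ $7 + 218 @ $2 + 126 @ $7 = $3,873
Ending inventory: 356 @ $6 + 262 @ $7 = $3,970
Check: goods available $7,843 = COGS $3,873 + ending $3,970

Ending inventory = $3,970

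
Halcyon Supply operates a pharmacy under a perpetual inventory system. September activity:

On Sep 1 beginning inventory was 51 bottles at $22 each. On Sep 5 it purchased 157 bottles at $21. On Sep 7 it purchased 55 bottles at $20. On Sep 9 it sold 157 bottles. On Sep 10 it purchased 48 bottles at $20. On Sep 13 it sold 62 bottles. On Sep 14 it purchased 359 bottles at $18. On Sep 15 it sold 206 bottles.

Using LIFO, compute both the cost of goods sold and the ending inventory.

COGS = $8,204; ending inventory = $4,737

Sep 9, 157 sold [LIFO — newest first]: 55 @ $20 + 102 @ $21 = $3,242
Sep 13, 62 sold [LIFO — newest first]: 48 @ $20 + 14 @ $21 = $1,254
Sep 15, 206 sold [LIFO — newest first]: 206 @ $18 = $3,708
Total COGS = $3,242 + $1,254 + $3,708 = $8,204
Ending inventory: 51 @ $22 + 41 @ $21 + 153 @ $18 = $4,737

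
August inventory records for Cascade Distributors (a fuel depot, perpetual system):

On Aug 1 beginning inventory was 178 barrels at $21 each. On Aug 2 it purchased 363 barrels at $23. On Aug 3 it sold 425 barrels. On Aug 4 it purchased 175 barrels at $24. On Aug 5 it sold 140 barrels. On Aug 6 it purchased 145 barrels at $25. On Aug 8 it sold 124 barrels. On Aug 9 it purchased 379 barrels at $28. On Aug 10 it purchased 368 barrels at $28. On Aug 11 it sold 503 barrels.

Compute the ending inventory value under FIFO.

Ending inventory = $11,648

Aug 3, 425 sold [FIFO — oldest first]: 178 @ $21 + 247 @ $23 = $9,419
Aug 5, 140 sold [FIFO — oldest first]: 116 @ $23 + 24 @ $24 = $3,244
Aug 8, 124 sold [FIFO — oldest first]: 124 @ $24 = $2,976
Aug 11, 503 sold [FIFO — oldest first]: 27 @ $24 + 145 @ $25 + 331 @ $28 = $13,541
Total COGS = $9,419 + $3,244 + $2,976 + $13,541 = $29,180
Ending inventory: 48 @ $28 + 368 @ $28 = $11,648
Check: goods available $40,828 = COGS $29,180 + ending $11,648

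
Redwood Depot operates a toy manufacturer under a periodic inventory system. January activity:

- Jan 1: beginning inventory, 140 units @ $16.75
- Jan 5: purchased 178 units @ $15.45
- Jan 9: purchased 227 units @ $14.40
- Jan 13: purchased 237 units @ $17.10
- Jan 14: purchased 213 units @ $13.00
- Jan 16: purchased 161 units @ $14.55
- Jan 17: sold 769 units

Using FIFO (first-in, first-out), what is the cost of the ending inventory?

Ending inventory = $5,333.85

Jan 17, 769 sold [FIFO — oldest first]: 140 @ $16.75 + 178 @ $15.45 + 227 @ $14.40 + 224 @ $17.10 = $12,194.30
Ending inventory: 13 @ $17.10 + 213 @ $13.00 + 161 @ $14.55 = $5,333.85
Check: goods available $17,528.15 = COGS $12,194.30 + ending $5,333.85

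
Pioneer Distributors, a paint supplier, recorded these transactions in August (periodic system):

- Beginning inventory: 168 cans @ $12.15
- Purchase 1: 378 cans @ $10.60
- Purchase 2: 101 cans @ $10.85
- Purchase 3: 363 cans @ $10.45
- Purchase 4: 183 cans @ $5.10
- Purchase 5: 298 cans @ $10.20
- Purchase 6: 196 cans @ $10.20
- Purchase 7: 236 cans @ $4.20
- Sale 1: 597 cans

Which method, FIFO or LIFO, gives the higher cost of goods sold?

FIFO

FIFO COGS: 168 @ $12.15 + 378 @ $10.60 + 51 @ $10.85 = $6,601.35
LIFO COGS: 236 @ $4.20 + 196 @ $10.20 + 165 @ $10.20 = $4,673.40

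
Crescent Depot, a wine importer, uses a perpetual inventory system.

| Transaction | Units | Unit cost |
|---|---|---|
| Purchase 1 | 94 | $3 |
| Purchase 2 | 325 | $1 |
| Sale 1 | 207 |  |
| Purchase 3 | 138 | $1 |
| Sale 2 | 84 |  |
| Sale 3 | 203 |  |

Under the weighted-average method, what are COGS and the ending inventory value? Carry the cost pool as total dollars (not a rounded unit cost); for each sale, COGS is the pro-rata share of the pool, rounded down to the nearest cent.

COGS = $664.87; ending inventory = $80.13

After Purchase 1: 94 on hand, pool $282.00 (≈ $3.0000 each)
After Purchase 2: 419 on hand, pool $607.00 (≈ $1.4487 each)
Sale 1, sell 207: 207/419 × $607.00 → $299.87
After Purchase 3: 350 on hand, pool $445.13 (≈ $1.2718 each)
Sale 2, sell 84: 84/350 × $445.13 → $106.83
Sale 3, sell 203: 203/266 × $338.30 → $258.17
Total COGS = $299.87 + $106.83 + $258.17 = $664.87
Ending inventory (cost pool remaining) = $80.13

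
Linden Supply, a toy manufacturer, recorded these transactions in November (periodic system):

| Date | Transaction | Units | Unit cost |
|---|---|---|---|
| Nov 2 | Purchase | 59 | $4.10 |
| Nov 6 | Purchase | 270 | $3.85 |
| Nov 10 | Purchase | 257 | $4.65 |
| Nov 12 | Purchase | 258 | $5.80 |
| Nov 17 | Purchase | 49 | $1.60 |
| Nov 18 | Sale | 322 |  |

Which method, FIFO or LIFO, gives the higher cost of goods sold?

FIFO COGS: 59 @ $4.10 + 263 @ $3.85 = $1,254.45
LIFO COGS: 49 @ $1.60 + 258 @ $5.80 + 15 @ $4.65 = $1,644.55

LIFO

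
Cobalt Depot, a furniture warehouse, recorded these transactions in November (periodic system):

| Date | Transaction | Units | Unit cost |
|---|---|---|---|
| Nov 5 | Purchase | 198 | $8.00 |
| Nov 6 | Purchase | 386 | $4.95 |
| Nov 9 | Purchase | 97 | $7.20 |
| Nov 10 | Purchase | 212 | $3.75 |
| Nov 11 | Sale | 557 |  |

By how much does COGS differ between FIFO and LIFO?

FIFO COGS: 198 @ $8.00 + 359 @ $4.95 = $3,361.05
LIFO COGS: 212 @ $3.75 + 97 @ $7.20 + 248 @ $4.95 = $2,721.00
Difference = |$3,361.05 − $2,721.00| = $640.05

$640.05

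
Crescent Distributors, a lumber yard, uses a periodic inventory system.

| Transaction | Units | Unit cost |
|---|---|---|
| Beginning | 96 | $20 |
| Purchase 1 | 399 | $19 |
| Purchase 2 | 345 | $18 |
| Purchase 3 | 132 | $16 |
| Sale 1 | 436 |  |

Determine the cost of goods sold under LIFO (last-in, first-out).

COGS = $7,584

Sale 1 (436) [LIFO — newest first]: 132 @ $16 + 304 @ $18 = $7,584
Ending inventory: 96 @ $20 + 399 @ $19 + 41 @ $18 = $10,239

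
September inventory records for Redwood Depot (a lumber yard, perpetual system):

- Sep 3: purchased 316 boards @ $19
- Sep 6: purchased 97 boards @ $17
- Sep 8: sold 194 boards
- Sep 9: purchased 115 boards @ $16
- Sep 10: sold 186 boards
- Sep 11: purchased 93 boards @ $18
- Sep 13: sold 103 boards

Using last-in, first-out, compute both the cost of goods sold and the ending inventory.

Sep 8, 194 sold [LIFO — newest first]: 97 @ $17 + 97 @ $19 = $3,492
Sep 10, 186 sold [LIFO — newest first]: 115 @ $16 + 71 @ $19 = $3,189
Sep 13, 103 sold [LIFO — newest first]: 93 @ $18 + 10 @ $19 = $1,864
Total COGS = $3,492 + $3,189 + $1,864 = $8,545
Ending inventory: 138 @ $19 = $2,622
Check: goods available $11,167 = COGS $8,545 + ending $2,622

COGS = $8,545; ending inventory = $2,622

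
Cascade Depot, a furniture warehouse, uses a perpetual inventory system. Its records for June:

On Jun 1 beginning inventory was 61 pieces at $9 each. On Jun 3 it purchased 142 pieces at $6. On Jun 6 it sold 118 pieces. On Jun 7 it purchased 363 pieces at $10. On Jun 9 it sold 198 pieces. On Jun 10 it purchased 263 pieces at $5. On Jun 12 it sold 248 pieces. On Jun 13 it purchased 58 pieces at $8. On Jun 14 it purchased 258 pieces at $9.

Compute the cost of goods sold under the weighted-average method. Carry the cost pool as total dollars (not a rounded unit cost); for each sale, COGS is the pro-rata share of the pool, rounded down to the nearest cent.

COGS = $4,451.20

After Jun 1: 61 on hand, pool $549.00 (≈ $9.0000 each)
After Jun 3: 203 on hand, pool $1,401.00 (≈ $6.9015 each)
Jun 6, sell 118: 118/203 × $1,401.00 → $814.37
After Jun 7: 448 on hand, pool $4,216.63 (≈ $9.4121 each)
Jun 9, sell 198: 198/448 × $4,216.63 → $1,863.59
After Jun 10: 513 on hand, pool $3,668.04 (≈ $7.1502 each)
Jun 12, sell 248: 248/513 × $3,668.04 → $1,773.24
After Jun 13: 323 on hand, pool $2,358.80 (≈ $7.3028 each)
After Jun 14: 581 on hand, pool $4,680.80 (≈ $8.0565 each)
Total COGS = $814.37 + $1,863.59 + $1,773.24 = $4,451.20
Ending inventory (cost pool remaining) = $4,680.80
Check: goods available $9,132.00 = COGS $4,451.20 + ending $4,680.80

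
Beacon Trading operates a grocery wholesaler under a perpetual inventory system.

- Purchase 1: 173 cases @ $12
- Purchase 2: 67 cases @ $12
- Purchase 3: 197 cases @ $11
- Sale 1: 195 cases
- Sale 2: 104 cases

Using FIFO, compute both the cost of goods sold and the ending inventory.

COGS = $3,529; ending inventory = $1,518

Sale 1 (195) [FIFO — oldest first]: 173 @ $12 + 22 @ $12 = $2,340
Sale 2 (104) [FIFO — oldest first]: 45 @ $12 + 59 @ $11 = $1,189
Total COGS = $2,340 + $1,189 = $3,529
Ending inventory: 138 @ $11 = $1,518
Check: goods available $5,047 = COGS $3,529 + ending $1,518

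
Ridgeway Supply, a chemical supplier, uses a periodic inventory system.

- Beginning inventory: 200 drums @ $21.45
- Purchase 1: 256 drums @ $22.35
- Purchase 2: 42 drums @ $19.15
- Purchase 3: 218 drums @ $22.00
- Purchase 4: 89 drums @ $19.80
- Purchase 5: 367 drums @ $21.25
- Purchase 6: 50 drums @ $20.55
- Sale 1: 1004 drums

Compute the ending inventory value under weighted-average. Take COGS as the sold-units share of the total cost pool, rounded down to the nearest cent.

Ending inventory = $4,674.04

Sale 1, sell 1004: 1004/1222 × $26,200.35 → $21,526.31
Ending inventory (cost pool remaining) = $4,674.04
Check: goods available $26,200.35 = COGS $21,526.31 + ending $4,674.04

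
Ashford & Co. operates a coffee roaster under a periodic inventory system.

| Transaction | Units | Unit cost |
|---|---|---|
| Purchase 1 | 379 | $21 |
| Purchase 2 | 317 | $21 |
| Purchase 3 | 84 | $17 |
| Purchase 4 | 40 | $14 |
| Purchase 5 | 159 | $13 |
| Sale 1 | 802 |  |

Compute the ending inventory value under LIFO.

Sale 1 (802) [LIFO — newest first]: 159 @ $13 + 40 @ $14 + 84 @ $17 + 317 @ $21 + 202 @ $21 = $14,954
Ending inventory: 177 @ $21 = $3,717

Ending inventory = $3,717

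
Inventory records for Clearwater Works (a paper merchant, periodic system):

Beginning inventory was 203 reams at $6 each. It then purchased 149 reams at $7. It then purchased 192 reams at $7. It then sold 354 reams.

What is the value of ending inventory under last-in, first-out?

Ending inventory = $1,140

Sale 1 (354) [LIFO — newest first]: 192 @ $7 + 149 @ $7 + 13 @ $6 = $2,465
Ending inventory: 190 @ $6 = $1,140
Check: goods available $3,605 = COGS $2,465 + ending $1,140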